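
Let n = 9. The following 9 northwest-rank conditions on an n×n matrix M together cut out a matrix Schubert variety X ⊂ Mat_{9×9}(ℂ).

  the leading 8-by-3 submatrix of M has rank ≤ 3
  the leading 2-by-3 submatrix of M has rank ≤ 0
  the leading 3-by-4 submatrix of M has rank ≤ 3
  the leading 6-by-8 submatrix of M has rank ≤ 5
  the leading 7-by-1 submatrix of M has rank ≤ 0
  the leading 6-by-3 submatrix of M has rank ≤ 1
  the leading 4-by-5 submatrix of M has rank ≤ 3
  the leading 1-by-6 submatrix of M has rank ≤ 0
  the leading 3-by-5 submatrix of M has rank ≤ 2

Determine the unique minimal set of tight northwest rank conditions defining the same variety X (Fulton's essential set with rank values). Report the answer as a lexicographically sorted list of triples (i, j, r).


Propagating the 9 rank bounds to every northwest block:

  0, 0, 0, 0, 0, 0, 1, 1, 1
  0, 0, 0, 1, 1, 1, 2, 2, 2
  0, 1, 1, 2, 2, 2, 3, 3, 3
  0, 1, 1, 2, 3, 3, 4, 4, 4
  0, 1, 1, 2, 3, 4, 5, 5, 5
  0, 1, 1, 2, 3, 4, 5, 5, 6
  0, 1, 2, 3, 4, 5, 6, 6, 7
  1, 2, 3, 4, 5, 6, 7, 7, 8
  1, 2, 3, 4, 5, 6, 7, 8, 9

the unique w with this rank table is (7, 4, 2, 5, 6, 9, 3, 1, 8).

Rothe diagram D(w) (18 cells), 5 SE-corners (essential conditions):

[(1, 6, 0), (2, 3, 0), (6, 3, 1), (6, 8, 5), (7, 1, 0)]


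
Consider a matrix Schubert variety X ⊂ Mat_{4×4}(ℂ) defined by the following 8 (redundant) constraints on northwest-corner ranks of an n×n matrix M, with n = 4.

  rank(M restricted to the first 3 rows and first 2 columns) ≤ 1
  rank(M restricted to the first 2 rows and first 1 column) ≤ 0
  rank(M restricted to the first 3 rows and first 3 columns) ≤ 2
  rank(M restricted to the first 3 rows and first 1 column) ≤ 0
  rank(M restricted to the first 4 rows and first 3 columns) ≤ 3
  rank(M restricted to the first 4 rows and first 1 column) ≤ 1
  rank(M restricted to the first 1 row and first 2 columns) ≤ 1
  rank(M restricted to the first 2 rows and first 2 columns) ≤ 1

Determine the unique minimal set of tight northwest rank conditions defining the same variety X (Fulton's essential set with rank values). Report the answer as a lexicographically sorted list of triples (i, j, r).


Rank table r_w(4×4) implied by the 8 constraints:

  i=1: 0 1 1 1
  i=2: 0 1 2 2
  i=3: 0 1 2 3
  i=4: 1 2 3 4

so w = (2, 3, 4, 1).

ℓ(w)=3; the 1 essential cell (i,j,r):

[(3, 1, 0)]


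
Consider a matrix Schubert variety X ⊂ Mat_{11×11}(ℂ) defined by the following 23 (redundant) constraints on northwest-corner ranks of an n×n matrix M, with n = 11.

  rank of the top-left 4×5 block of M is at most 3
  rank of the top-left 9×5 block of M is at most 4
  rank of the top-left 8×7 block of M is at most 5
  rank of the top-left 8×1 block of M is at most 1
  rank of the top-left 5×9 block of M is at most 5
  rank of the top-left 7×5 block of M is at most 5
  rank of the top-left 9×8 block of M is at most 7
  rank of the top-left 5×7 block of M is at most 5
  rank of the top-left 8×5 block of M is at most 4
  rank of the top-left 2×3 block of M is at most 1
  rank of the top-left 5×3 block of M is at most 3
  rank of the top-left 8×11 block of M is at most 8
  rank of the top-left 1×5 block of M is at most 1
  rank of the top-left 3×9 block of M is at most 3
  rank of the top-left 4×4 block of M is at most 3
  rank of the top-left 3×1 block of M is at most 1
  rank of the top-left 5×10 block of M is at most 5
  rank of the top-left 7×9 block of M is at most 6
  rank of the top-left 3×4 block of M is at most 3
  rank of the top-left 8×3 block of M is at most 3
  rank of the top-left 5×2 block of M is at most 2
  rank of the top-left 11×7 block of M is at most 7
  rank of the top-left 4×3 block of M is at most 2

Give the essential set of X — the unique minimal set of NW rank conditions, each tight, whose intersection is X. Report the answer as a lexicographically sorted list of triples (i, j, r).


Rank table r_w(11×11) implied by the 23 constraints:

  R[1]: 1  1  1  1  1  1  1  1  1  1  1
  R[2]: 1  1  1  2  2  2  2  2  2  2  2
  R[3]: 1  2  2  3  3  3  3  3  3  3  3
  R[4]: 1  2  2  3  3  4  4  4  4  4  4
  R[5]: 1  2  3  4  4  5  5  5  5  5  5
  R[6]: 1  2  3  4  4  5  5  6  6  6  6
  R[7]: 1  2  3  4  4  5  5  6  6  7  7
  R[8]: 1  2  3  4  4  5  5  6  7  8  8
  R[9]: 1  2  3  4  4  5  6  7  8  9  9
  R[10]: 1  2  3  4  5  6  7  8  9  10  10
  R[11]: 1  2  3  4  5  6  7  8  9  10  11

reading off 1-entries of Δ²R: w = (1, 4, 2, 6, 3, 8, 10, 9, 7, 5, 11).

D(w) has 12 cells with 6 SE-corners; essential set:

[(2, 3, 1), (4, 3, 2), (4, 5, 3), (7, 9, 6), (8, 7, 5), (9, 5, 4)]


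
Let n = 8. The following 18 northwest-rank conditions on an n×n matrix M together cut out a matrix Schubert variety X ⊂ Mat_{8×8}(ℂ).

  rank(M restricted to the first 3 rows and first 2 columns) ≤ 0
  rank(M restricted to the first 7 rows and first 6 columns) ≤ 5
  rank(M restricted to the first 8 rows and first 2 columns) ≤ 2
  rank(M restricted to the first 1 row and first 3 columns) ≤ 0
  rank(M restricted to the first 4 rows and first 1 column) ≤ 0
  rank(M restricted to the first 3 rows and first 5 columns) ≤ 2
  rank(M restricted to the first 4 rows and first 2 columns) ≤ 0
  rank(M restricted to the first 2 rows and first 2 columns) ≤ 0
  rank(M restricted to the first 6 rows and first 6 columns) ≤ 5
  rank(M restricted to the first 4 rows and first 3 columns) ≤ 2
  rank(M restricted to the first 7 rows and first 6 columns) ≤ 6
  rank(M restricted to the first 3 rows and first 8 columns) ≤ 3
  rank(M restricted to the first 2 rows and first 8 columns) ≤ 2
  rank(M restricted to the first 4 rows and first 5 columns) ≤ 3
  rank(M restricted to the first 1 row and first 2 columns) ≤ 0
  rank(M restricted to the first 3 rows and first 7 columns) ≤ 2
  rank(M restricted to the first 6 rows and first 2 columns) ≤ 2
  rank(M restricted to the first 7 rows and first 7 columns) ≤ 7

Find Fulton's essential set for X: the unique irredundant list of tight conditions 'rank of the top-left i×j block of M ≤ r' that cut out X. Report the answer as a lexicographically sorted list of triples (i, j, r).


Rank table r_w(8×8) implied by the 18 constraints:

  row 1: 0 | 0 | 0 | 1 | 1 | 1 | 1 | 1
  row 2: 0 | 0 | 1 | 2 | 2 | 2 | 2 | 2
  row 3: 0 | 0 | 1 | 2 | 2 | 2 | 2 | 3
  row 4: 0 | 0 | 1 | 2 | 3 | 3 | 3 | 4
  row 5: 1 | 1 | 2 | 3 | 4 | 4 | 4 | 5
  row 6: 1 | 2 | 3 | 4 | 5 | 5 | 5 | 6
  row 7: 1 | 2 | 3 | 4 | 5 | 5 | 6 | 7
  row 8: 1 | 2 | 3 | 4 | 5 | 6 | 7 | 8

giving w = (4, 3, 8, 5, 1, 2, 7, 6) via Δ²R.

ℓ(w)=13; the 4 essential cells (i,j,r):

[(1, 3, 0), (3, 7, 2), (4, 2, 0), (7, 6, 5)]


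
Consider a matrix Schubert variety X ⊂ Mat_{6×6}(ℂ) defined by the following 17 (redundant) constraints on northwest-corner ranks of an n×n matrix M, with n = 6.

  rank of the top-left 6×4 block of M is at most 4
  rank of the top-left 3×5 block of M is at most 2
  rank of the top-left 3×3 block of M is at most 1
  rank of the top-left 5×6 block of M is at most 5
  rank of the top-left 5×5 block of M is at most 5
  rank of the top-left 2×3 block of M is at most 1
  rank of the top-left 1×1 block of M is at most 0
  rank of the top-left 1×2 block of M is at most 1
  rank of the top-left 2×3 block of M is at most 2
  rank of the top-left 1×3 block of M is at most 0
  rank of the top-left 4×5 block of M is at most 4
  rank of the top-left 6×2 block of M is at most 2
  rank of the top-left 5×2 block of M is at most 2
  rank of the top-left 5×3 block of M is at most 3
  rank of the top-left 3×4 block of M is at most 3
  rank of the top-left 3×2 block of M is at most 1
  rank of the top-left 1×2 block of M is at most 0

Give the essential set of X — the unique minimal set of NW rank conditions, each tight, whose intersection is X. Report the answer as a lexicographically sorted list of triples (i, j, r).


Propagating the 17 rank bounds to every northwest block:

  R[1]: 0 | 0 | 0 | 1 | 1 | 1
  R[2]: 1 | 1 | 1 | 2 | 2 | 2
  R[3]: 1 | 1 | 1 | 2 | 2 | 3
  R[4]: 1 | 2 | 2 | 3 | 3 | 4
  R[5]: 1 | 2 | 3 | 4 | 4 | 5
  R[6]: 1 | 2 | 3 | 4 | 5 | 6

reading off 1-entries of Δ²R: w = (4, 1, 6, 2, 3, 5).

D(w) has 6 cells with 3 SE-corners; essential set:

[(1, 3, 0), (3, 3, 1), (3, 5, 2)]


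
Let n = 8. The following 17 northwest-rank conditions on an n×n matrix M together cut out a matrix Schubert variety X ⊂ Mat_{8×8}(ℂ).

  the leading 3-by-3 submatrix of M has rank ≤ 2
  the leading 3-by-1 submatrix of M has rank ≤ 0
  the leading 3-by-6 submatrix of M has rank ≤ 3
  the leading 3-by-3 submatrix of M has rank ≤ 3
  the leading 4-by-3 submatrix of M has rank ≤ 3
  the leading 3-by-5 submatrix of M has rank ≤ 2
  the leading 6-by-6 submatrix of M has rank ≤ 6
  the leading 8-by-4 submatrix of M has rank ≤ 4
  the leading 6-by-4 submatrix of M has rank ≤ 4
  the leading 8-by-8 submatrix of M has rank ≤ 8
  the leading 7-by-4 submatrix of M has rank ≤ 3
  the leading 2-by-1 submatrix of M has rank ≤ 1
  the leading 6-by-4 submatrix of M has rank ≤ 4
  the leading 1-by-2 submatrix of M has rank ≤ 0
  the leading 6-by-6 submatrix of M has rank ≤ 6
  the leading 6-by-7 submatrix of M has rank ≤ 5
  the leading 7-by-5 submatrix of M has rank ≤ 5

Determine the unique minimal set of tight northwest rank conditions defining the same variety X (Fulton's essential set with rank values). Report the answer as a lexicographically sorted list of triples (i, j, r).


The tightest implied rank at each (i,j), from the 17 conditions:

  R[1]: 0, 0, 1, 1, 1, 1, 1, 1
  R[2]: 0, 1, 2, 2, 2, 2, 2, 2
  R[3]: 0, 1, 2, 2, 2, 3, 3, 3
  R[4]: 1, 2, 3, 3, 3, 4, 4, 4
  R[5]: 1, 2, 3, 3, 4, 5, 5, 5
  R[6]: 1, 2, 3, 3, 4, 5, 5, 6
  R[7]: 1, 2, 3, 3, 4, 5, 6, 7
  R[8]: 1, 2, 3, 4, 5, 6, 7, 8

giving w = (3, 2, 6, 1, 5, 8, 7, 4) via Δ²R.

Rothe diagram D(w) (10 cells), 5 SE-corners (essential conditions):

[(1, 2, 0), (3, 1, 0), (3, 5, 2), (6, 7, 5), (7, 4, 3)]


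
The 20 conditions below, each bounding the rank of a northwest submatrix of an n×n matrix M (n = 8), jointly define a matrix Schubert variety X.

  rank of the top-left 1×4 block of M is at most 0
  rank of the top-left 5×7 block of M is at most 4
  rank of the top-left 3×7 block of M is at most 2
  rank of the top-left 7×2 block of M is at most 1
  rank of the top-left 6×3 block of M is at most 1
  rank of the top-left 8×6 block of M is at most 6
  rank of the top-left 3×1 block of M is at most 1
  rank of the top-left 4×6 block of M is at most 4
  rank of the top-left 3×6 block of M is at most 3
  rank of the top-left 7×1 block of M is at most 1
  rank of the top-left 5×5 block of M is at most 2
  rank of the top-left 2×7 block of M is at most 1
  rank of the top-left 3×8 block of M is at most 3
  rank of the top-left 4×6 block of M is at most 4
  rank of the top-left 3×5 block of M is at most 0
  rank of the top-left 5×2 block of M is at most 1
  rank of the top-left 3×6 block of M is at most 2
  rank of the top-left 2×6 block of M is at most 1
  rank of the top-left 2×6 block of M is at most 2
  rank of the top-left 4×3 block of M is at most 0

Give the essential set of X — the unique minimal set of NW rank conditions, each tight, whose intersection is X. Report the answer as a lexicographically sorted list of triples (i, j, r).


The tightest implied rank at each (i,j), from the 20 conditions:

  row 1: 0  0  0  0  0  1  1  1
  row 2: 0  0  0  0  0  1  1  2
  row 3: 0  0  0  0  0  1  2  3
  row 4: 0  0  0  1  1  2  3  4
  row 5: 1  1  1  2  2  3  4  5
  row 6: 1  1  1  2  3  4  5  6
  row 7: 1  1  2  3  4  5  6  7
  row 8: 1  2  3  4  5  6  7  8

reading off 1-entries of Δ²R: w = (6, 8, 7, 4, 1, 5, 3, 2).

ℓ(w)=22; the 5 essential cells (i,j,r):

[(2, 7, 1), (3, 5, 0), (4, 3, 0), (6, 3, 1), (7, 2, 1)]


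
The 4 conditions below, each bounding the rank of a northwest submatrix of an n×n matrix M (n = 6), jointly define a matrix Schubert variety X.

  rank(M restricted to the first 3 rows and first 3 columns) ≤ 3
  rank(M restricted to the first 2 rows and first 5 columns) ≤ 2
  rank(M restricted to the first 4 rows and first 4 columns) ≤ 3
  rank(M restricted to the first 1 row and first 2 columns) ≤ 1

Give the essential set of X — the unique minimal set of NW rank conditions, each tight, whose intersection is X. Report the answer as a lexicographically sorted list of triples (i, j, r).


Rank table r_w(6×6) implied by the 4 constraints:

  row 1: 1 1 1 1 1 1
  row 2: 1 2 2 2 2 2
  row 3: 1 2 3 3 3 3
  row 4: 1 2 3 3 4 4
  row 5: 1 2 3 4 5 5
  row 6: 1 2 3 4 5 6

reading off 1-entries of Δ²R: w = (1, 2, 3, 5, 4, 6).

1 SE-corner of the 1-cell Rothe diagram gives Ess(w):

[(4, 4, 3)]


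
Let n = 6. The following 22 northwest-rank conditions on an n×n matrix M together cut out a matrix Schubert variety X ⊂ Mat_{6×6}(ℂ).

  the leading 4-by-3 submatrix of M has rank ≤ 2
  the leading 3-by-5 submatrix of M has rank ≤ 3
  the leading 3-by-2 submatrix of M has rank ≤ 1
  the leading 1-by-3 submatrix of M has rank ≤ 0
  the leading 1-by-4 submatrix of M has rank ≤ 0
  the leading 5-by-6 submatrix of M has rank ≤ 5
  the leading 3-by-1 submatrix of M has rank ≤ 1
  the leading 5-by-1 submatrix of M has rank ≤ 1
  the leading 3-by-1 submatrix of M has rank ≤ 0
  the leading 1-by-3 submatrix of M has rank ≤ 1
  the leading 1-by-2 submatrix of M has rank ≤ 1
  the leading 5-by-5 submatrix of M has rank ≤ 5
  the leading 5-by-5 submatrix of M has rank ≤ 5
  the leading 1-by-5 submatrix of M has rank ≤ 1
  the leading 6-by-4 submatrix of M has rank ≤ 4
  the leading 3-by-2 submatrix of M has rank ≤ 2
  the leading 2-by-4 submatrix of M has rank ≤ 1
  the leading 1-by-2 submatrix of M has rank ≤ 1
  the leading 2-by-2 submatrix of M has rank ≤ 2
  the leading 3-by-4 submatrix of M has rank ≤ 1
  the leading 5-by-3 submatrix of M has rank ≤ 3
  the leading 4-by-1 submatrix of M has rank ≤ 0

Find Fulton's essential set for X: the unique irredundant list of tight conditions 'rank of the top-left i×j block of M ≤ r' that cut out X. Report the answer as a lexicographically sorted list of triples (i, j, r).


Propagating the 22 rank bounds to every northwest block:

  i=1: 0 | 0 | 0 | 0 | 1 | 1
  i=2: 0 | 1 | 1 | 1 | 2 | 2
  i=3: 0 | 1 | 1 | 1 | 2 | 3
  i=4: 0 | 1 | 2 | 2 | 3 | 4
  i=5: 1 | 2 | 3 | 3 | 4 | 5
  i=6: 1 | 2 | 3 | 4 | 5 | 6

giving w = (5, 2, 6, 3, 1, 4) via Δ²R.

D(w) has 9 cells with 3 SE-corners; essential set:

[(1, 4, 0), (3, 4, 1), (4, 1, 0)]


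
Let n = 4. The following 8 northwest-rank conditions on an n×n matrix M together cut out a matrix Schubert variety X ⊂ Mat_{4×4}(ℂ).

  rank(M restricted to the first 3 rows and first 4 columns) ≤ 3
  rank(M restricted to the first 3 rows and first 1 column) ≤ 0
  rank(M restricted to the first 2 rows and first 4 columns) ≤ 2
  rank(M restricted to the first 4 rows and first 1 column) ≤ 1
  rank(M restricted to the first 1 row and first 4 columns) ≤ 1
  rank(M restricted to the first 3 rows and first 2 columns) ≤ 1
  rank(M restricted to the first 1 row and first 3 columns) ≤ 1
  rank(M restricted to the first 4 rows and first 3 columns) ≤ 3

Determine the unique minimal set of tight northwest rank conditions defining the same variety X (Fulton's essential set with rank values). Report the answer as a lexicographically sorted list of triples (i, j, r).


Propagating the 8 rank bounds to every northwest block:

  i=1: 0  1  1  1
  i=2: 0  1  2  2
  i=3: 0  1  2  3
  i=4: 1  2  3  4

second differences of R give the permutation w = (2, 3, 4, 1).

D(w) has 3 cells with 1 SE-corner; essential set:

[(3, 1, 0)]


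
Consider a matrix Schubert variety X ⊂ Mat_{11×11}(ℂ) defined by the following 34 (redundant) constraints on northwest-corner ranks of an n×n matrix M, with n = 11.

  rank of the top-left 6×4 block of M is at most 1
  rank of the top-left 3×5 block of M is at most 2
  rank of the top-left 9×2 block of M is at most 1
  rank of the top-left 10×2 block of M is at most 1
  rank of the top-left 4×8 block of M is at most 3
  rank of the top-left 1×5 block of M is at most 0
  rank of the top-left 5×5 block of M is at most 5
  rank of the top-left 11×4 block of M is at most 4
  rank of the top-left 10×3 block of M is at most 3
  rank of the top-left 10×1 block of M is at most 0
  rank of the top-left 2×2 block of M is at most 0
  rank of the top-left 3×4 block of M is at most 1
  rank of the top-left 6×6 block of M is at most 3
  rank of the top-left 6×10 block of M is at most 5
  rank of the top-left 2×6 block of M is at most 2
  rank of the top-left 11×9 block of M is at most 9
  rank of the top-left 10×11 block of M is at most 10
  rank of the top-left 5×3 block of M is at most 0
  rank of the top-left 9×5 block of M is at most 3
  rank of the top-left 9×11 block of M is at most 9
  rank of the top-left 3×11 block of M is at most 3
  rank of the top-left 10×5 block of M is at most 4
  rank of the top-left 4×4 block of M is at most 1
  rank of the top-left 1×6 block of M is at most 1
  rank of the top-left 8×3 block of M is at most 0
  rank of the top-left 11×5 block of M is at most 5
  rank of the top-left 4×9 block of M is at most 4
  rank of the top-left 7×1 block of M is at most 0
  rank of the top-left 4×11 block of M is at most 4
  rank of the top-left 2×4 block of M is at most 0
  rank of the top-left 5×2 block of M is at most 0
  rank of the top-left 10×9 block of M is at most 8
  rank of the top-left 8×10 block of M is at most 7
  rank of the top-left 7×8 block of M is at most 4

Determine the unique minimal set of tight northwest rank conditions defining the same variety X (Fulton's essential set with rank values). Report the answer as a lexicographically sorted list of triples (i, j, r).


Recovering R(i,j) via the rank-extension bound from the 34 conditions:

  i=1: 0 0 0 0 0 1 1 1 1 1 1
  i=2: 0 0 0 0 1 2 2 2 2 2 2
  i=3: 0 0 0 1 2 3 3 3 3 3 3
  i=4: 0 0 0 1 2 3 3 3 4 4 4
  i=5: 0 0 0 1 2 3 4 4 5 5 5
  i=6: 0 0 0 1 2 3 4 4 5 5 6
  i=7: 0 0 0 1 2 3 4 4 5 6 7
  i=8: 0 0 0 1 2 3 4 5 6 7 8
  i=9: 0 1 1 2 3 4 5 6 7 8 9
  i=10: 0 1 2 3 4 5 6 7 8 9 10
  i=11: 1 2 3 4 5 6 7 8 9 10 11

reading off 1-entries of Δ²R: w = (6, 5, 4, 9, 7, 11, 10, 8, 2, 3, 1).

Fulton essential set (7 of the 34 Rothe cells):

[(1, 5, 0), (2, 4, 0), (4, 8, 3), (6, 10, 5), (7, 8, 4), (8, 3, 0), (10, 1, 0)]


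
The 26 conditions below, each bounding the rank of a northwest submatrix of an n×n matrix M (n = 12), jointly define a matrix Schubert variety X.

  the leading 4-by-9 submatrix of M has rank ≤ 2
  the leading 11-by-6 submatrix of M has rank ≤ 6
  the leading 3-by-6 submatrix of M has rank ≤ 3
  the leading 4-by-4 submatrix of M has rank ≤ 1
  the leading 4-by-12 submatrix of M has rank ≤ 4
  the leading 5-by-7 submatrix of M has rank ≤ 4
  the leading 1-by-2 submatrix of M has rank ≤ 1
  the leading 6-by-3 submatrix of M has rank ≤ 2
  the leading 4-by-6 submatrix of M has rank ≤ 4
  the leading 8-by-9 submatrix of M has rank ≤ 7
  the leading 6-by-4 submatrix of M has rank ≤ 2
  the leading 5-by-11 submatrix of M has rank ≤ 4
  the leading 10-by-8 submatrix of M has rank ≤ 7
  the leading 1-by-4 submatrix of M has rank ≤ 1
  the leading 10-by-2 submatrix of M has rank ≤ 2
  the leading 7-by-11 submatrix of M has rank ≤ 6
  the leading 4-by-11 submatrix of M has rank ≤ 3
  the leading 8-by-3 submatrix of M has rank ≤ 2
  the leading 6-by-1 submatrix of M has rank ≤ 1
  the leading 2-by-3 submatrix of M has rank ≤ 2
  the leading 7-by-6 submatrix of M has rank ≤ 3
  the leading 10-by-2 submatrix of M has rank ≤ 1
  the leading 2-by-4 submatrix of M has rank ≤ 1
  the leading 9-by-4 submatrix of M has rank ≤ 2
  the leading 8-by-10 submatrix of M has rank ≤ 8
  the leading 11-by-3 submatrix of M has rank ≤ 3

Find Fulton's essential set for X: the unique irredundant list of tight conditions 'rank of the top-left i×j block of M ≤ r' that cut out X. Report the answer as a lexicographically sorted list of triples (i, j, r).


Reconstructing r_w from the 26 given conditions:

  i=1: 1 1 1 1 1 1 1 1 1 1 1 1
  i=2: 1 1 1 1 2 2 2 2 2 2 2 2
  i=3: 1 1 1 1 2 2 2 2 2 3 3 3
  i=4: 1 1 1 1 2 2 2 2 2 3 3 4
  i=5: 1 1 2 2 3 3 3 3 3 4 4 5
  i=6: 1 1 2 2 3 3 4 4 4 5 5 6
  i=7: 1 1 2 2 3 3 4 5 5 6 6 7
  i=8: 1 1 2 2 3 4 5 6 6 7 7 8
  i=9: 1 1 2 2 3 4 5 6 7 8 8 9
  i=10: 1 1 2 3 4 5 6 7 8 9 9 10
  i=11: 1 2 3 4 5 6 7 8 9 10 10 11
  i=12: 1 2 3 4 5 6 7 8 9 10 11 12

so w = (1, 5, 10, 12, 3, 7, 8, 6, 9, 4, 2, 11).

|D(w)|=30, |Ess(w)|=6:

[(4, 4, 1), (4, 9, 2), (4, 11, 3), (7, 6, 3), (9, 4, 2), (10, 2, 1)]


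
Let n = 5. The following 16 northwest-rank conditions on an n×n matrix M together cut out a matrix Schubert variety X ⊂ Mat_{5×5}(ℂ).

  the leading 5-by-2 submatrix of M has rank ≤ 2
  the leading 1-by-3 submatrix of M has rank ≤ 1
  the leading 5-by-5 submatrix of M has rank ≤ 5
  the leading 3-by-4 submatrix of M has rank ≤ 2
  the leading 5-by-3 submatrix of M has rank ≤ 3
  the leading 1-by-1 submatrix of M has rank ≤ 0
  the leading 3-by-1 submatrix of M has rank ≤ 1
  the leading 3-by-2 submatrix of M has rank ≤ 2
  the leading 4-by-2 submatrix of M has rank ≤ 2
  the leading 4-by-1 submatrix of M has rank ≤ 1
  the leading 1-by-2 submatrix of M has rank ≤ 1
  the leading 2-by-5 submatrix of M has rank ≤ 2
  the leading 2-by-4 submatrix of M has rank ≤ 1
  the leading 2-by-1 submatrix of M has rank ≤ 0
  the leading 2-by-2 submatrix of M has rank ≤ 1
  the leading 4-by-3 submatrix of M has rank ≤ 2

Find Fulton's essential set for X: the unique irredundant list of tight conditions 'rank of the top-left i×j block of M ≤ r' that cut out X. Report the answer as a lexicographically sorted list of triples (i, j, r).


Rank table r_w(5×5) implied by the 16 constraints:

  row 1: 0, 1, 1, 1, 1
  row 2: 0, 1, 1, 1, 2
  row 3: 1, 2, 2, 2, 3
  row 4: 1, 2, 2, 3, 4
  row 5: 1, 2, 3, 4, 5

giving w = (2, 5, 1, 4, 3) via Δ²R.

Rothe diagram D(w) (5 cells), 3 SE-corners (essential conditions):

[(2, 1, 0), (2, 4, 1), (4, 3, 2)]


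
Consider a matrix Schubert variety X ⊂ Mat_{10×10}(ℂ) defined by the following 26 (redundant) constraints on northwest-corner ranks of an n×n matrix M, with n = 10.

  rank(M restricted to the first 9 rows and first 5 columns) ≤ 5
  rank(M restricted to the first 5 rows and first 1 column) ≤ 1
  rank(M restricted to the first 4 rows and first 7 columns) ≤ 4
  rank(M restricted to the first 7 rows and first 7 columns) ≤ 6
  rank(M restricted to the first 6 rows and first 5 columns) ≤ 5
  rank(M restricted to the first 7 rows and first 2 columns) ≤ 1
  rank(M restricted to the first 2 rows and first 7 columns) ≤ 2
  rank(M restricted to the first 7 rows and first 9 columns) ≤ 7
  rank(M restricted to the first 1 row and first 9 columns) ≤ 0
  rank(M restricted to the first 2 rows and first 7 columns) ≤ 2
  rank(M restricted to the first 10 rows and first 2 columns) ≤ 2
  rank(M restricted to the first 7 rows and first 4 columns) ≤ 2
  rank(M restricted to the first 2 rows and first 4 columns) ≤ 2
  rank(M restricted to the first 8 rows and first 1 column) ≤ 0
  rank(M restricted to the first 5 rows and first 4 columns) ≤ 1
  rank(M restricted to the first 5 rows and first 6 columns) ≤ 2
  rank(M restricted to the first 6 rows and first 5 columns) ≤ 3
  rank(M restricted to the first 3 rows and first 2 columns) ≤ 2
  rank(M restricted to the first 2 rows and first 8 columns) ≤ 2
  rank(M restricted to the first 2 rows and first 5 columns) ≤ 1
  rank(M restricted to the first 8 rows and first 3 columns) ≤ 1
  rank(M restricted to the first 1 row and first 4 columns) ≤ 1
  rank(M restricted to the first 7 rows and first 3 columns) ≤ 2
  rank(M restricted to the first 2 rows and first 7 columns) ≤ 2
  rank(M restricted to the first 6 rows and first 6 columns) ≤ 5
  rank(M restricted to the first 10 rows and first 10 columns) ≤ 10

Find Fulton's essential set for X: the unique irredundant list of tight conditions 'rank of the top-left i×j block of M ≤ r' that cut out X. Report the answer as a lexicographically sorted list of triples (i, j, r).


Rank table r_w(10×10) implied by the 26 constraints:

  i=1: 0, 0, 0, 0, 0, 0, 0, 0, 0, 1
  i=2: 0, 1, 1, 1, 1, 1, 1, 1, 1, 2
  i=3: 0, 1, 1, 1, 2, 2, 2, 2, 2, 3
  i=4: 0, 1, 1, 1, 2, 2, 3, 3, 3, 4
  i=5: 0, 1, 1, 1, 2, 2, 3, 4, 4, 5
  i=6: 0, 1, 1, 2, 3, 3, 4, 5, 5, 6
  i=7: 0, 1, 1, 2, 3, 4, 5, 6, 6, 7
  i=8: 0, 1, 1, 2, 3, 4, 5, 6, 7, 8
  i=9: 1, 2, 2, 3, 4, 5, 6, 7, 8, 9
  i=10: 1, 2, 3, 4, 5, 6, 7, 8, 9, 10

reading off 1-entries of Δ²R: w = (10, 2, 5, 7, 8, 4, 6, 9, 1, 3).

Fulton essential set (5 of the 27 Rothe cells):

[(1, 9, 0), (5, 4, 1), (5, 6, 2), (8, 1, 0), (8, 3, 1)]


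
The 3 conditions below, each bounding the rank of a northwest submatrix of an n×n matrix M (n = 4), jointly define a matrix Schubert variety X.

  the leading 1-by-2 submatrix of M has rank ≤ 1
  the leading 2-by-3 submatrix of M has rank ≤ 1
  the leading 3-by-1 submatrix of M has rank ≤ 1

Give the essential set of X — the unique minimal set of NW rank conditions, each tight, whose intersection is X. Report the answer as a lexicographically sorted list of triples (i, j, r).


Propagating the 3 rank bounds to every northwest block:

  1 | 1 | 1 | 1
  1 | 1 | 1 | 2
  1 | 2 | 2 | 3
  1 | 2 | 3 | 4

so w = (1, 4, 2, 3).

Fulton essential set (1 of the 2 Rothe cells):

[(2, 3, 1)]


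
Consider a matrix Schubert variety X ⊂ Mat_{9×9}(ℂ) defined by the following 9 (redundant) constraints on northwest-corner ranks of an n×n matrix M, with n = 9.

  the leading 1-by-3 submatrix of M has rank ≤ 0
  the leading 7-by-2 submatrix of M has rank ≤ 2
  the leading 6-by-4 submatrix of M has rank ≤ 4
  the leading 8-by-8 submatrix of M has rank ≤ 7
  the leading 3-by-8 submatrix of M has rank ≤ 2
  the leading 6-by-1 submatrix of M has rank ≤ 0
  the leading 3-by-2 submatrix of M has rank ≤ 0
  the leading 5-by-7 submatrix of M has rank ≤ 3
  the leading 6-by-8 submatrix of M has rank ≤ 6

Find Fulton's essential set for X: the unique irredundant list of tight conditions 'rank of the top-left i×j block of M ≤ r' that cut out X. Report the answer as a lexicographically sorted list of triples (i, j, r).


Rank table r_w(9×9) implied by the 9 constraints:

  0 | 0 | 0 | 1 | 1 | 1 | 1 | 1 | 1
  0 | 0 | 1 | 2 | 2 | 2 | 2 | 2 | 2
  0 | 0 | 1 | 2 | 2 | 2 | 2 | 2 | 3
  0 | 1 | 2 | 3 | 3 | 3 | 3 | 3 | 4
  0 | 1 | 2 | 3 | 3 | 3 | 3 | 4 | 5
  0 | 1 | 2 | 3 | 4 | 4 | 4 | 5 | 6
  1 | 2 | 3 | 4 | 5 | 5 | 5 | 6 | 7
  1 | 2 | 3 | 4 | 5 | 6 | 6 | 7 | 8
  1 | 2 | 3 | 4 | 5 | 6 | 7 | 8 | 9

second differences of R give the permutation w = (4, 3, 9, 2, 8, 5, 1, 6, 7).

|D(w)|=17, |Ess(w)|=5:

[(1, 3, 0), (3, 2, 0), (3, 8, 2), (5, 7, 3), (6, 1, 0)]


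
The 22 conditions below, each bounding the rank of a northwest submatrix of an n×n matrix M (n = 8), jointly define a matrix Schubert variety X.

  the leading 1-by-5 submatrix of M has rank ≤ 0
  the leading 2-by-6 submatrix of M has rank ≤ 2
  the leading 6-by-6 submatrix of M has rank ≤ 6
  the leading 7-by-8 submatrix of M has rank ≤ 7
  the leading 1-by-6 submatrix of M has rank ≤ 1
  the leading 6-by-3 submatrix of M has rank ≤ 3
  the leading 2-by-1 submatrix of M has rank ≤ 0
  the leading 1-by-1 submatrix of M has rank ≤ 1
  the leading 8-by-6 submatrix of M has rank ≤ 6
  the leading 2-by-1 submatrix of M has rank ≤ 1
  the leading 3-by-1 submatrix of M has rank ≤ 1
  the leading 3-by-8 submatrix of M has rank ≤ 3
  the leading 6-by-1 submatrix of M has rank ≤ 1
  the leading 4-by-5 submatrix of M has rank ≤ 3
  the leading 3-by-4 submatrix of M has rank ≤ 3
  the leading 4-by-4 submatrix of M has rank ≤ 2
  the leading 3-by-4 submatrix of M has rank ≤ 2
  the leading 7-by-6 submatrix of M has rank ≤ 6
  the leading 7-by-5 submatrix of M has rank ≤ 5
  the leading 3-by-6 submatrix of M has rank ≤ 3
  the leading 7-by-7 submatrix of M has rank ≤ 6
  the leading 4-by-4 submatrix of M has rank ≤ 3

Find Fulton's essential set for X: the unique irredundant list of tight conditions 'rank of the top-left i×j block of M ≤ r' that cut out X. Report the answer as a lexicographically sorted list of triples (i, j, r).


Propagating the 22 rank bounds to every northwest block:

  0 | 0 | 0 | 0 | 0 | 1 | 1 | 1
  0 | 1 | 1 | 1 | 1 | 2 | 2 | 2
  1 | 2 | 2 | 2 | 2 | 3 | 3 | 3
  1 | 2 | 2 | 2 | 3 | 4 | 4 | 4
  1 | 2 | 3 | 3 | 4 | 5 | 5 | 5
  1 | 2 | 3 | 4 | 5 | 6 | 6 | 6
  1 | 2 | 3 | 4 | 5 | 6 | 6 | 7
  1 | 2 | 3 | 4 | 5 | 6 | 7 | 8

so w = (6, 2, 1, 5, 3, 4, 8, 7).

ℓ(w)=9; the 4 essential cells (i,j,r):

[(1, 5, 0), (2, 1, 0), (4, 4, 2), (7, 7, 6)]


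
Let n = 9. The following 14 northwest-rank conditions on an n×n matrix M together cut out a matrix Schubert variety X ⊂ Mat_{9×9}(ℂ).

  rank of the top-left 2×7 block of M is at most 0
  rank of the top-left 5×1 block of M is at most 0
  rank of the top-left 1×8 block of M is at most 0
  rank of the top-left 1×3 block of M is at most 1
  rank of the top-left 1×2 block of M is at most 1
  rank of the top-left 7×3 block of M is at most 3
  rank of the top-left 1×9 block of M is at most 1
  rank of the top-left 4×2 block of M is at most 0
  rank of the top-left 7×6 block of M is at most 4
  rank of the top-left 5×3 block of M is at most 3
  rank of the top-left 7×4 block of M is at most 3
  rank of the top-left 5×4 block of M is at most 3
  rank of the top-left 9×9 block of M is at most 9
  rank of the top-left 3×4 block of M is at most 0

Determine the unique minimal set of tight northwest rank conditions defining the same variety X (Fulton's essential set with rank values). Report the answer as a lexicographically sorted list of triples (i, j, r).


Recovering R(i,j) via the rank-extension bound from the 14 conditions:

  row 1: 0 0 0 0 0 0 0 0 1
  row 2: 0 0 0 0 0 0 0 1 2
  row 3: 0 0 0 0 1 1 1 2 3
  row 4: 0 0 1 1 2 2 2 3 4
  row 5: 0 1 2 2 3 3 3 4 5
  row 6: 1 2 3 3 4 4 4 5 6
  row 7: 1 2 3 3 4 4 5 6 7
  row 8: 1 2 3 4 5 5 6 7 8
  row 9: 1 2 3 4 5 6 7 8 9

so w = (9, 8, 5, 3, 2, 1, 7, 4, 6).

|D(w)|=24, |Ess(w)|=7:

[(1, 8, 0), (2, 7, 0), (3, 4, 0), (4, 2, 0), (5, 1, 0), (7, 4, 3), (7, 6, 4)]


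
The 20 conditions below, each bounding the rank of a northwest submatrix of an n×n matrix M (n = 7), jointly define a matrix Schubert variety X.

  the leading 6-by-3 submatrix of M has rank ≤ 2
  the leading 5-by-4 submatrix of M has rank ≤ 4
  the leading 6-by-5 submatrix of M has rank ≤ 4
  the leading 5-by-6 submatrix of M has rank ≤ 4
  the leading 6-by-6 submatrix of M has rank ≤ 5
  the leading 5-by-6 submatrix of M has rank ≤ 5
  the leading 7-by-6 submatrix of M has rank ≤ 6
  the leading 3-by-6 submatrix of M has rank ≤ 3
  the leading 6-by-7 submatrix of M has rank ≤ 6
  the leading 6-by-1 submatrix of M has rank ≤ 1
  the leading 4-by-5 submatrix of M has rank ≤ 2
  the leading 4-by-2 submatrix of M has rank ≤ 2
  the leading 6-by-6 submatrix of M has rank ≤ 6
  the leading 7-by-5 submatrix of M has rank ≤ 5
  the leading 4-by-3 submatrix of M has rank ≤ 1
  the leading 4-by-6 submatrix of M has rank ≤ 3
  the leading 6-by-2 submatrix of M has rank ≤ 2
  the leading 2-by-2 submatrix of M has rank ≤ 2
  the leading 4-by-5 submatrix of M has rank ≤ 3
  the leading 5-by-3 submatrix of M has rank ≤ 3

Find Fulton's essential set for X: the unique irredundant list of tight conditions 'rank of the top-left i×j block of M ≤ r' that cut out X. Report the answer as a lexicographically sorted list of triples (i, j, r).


The tightest implied rank at each (i,j), from the 20 conditions:

  1, 1, 1, 1, 1, 1, 1
  1, 1, 1, 2, 2, 2, 2
  1, 1, 1, 2, 2, 3, 3
  1, 1, 1, 2, 2, 3, 4
  1, 2, 2, 3, 3, 4, 5
  1, 2, 2, 3, 4, 5, 6
  1, 2, 3, 4, 5, 6, 7

reading off 1-entries of Δ²R: w = (1, 4, 6, 7, 2, 5, 3).

ℓ(w)=9; the 3 essential cells (i,j,r):

[(4, 3, 1), (4, 5, 2), (6, 3, 2)]


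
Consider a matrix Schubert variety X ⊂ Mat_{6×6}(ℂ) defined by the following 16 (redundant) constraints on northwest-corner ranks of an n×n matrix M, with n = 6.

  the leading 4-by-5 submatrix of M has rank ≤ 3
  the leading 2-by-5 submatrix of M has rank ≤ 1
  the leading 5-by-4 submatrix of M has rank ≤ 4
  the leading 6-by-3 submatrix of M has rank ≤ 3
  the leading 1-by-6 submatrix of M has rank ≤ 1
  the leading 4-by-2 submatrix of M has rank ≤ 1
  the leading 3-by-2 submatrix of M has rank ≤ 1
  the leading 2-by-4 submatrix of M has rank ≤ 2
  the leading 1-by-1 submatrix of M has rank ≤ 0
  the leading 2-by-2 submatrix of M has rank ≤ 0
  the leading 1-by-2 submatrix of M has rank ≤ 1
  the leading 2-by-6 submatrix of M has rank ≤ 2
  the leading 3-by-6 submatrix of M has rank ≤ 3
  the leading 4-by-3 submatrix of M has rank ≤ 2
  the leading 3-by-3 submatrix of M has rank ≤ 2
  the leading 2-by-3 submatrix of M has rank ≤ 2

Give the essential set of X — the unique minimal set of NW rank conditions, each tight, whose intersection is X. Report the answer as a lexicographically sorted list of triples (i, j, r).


Recovering R(i,j) via the rank-extension bound from the 16 conditions:

  0, 0, 1, 1, 1, 1
  0, 0, 1, 1, 1, 2
  1, 1, 2, 2, 2, 3
  1, 1, 2, 3, 3, 4
  1, 2, 3, 4, 4, 5
  1, 2, 3, 4, 5, 6

giving w = (3, 6, 1, 4, 2, 5) via Δ²R.

ℓ(w)=7; the 3 essential cells (i,j,r):

[(2, 2, 0), (2, 5, 1), (4, 2, 1)]


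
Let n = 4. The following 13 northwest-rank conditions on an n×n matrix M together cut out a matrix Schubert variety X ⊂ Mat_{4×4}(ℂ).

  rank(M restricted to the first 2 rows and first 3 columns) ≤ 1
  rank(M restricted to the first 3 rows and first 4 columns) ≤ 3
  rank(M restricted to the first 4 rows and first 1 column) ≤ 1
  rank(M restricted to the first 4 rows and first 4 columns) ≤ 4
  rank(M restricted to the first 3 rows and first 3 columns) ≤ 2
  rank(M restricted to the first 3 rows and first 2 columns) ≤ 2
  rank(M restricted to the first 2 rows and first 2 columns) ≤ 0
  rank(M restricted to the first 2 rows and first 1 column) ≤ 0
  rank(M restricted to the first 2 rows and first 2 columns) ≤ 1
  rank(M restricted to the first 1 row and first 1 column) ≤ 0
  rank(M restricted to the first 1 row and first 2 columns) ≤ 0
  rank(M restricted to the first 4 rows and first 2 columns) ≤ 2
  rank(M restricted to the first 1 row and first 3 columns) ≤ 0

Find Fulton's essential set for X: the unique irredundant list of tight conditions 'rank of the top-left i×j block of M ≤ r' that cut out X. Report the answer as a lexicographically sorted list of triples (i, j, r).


Propagating the 13 rank bounds to every northwest block:

  0  0  0  1
  0  0  1  2
  1  1  2  3
  1  2  3  4

so w = (4, 3, 1, 2).

D(w) has 5 cells with 2 SE-corners; essential set:

[(1, 3, 0), (2, 2, 0)]


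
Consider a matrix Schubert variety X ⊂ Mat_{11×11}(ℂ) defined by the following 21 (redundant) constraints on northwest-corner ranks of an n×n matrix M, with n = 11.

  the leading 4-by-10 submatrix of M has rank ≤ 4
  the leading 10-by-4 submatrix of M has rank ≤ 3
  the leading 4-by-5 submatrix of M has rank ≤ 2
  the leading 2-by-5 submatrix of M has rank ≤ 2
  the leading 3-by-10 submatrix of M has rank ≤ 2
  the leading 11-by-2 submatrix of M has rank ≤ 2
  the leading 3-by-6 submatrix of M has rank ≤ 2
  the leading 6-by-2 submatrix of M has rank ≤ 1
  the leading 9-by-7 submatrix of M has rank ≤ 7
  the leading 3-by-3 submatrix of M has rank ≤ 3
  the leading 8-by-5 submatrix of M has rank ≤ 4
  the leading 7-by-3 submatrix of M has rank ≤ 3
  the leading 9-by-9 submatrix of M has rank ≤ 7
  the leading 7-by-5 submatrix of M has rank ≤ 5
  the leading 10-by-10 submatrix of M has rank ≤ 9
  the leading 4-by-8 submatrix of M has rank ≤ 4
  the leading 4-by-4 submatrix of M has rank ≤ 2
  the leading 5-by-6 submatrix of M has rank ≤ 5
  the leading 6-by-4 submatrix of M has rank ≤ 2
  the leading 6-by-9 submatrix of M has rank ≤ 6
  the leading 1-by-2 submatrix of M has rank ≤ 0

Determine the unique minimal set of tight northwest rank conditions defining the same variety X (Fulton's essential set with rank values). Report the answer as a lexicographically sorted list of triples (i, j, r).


Rank table r_w(11×11) implied by the 21 constraints:

  i=1: 0  0  1  1  1  1  1  1  1  1  1
  i=2: 1  1  2  2  2  2  2  2  2  2  2
  i=3: 1  1  2  2  2  2  2  2  2  2  3
  i=4: 1  1  2  2  2  3  3  3  3  3  4
  i=5: 1  1  2  2  3  4  4  4  4  4  5
  i=6: 1  1  2  2  3  4  5  5  5  5  6
  i=7: 1  2  3  3  4  5  6  6  6  6  7
  i=8: 1  2  3  3  4  5  6  7  7  7  8
  i=9: 1  2  3  3  4  5  6  7  7  8  9
  i=10: 1  2  3  3  4  5  6  7  8  9  10
  i=11: 1  2  3  4  5  6  7  8  9  10  11

giving w = (3, 1, 11, 6, 5, 7, 2, 8, 10, 9, 4) via Δ²R.

7 SE-corners of the 21-cell Rothe diagram give Ess(w):

[(1, 2, 0), (3, 10, 2), (4, 5, 2), (6, 2, 1), (6, 4, 2), (9, 9, 7), (10, 4, 3)]


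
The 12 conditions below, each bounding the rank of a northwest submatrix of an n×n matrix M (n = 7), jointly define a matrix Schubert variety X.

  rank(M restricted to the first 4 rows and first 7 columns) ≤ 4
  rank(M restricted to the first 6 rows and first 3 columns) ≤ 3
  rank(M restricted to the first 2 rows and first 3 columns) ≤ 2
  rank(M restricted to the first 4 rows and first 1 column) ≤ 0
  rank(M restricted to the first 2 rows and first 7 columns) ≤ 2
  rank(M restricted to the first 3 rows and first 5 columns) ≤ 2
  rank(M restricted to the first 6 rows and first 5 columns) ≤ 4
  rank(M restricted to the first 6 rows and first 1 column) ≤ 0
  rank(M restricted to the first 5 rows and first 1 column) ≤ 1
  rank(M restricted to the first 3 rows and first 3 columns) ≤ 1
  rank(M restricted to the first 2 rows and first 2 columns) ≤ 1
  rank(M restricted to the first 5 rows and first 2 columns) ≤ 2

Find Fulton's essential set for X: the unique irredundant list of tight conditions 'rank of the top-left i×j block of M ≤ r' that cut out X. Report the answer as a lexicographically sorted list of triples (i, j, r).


Reconstructing r_w from the 12 given conditions:

  0  1  1  1  1  1  1
  0  1  1  2  2  2  2
  0  1  1  2  2  3  3
  0  1  2  3  3  4  4
  0  1  2  3  4  5  5
  0  1  2  3  4  5  6
  1  2  3  4  5  6  7

reading off 1-entries of Δ²R: w = (2, 4, 6, 3, 5, 7, 1).

|D(w)|=9, |Ess(w)|=3:

[(3, 3, 1), (3, 5, 2), (6, 1, 0)]


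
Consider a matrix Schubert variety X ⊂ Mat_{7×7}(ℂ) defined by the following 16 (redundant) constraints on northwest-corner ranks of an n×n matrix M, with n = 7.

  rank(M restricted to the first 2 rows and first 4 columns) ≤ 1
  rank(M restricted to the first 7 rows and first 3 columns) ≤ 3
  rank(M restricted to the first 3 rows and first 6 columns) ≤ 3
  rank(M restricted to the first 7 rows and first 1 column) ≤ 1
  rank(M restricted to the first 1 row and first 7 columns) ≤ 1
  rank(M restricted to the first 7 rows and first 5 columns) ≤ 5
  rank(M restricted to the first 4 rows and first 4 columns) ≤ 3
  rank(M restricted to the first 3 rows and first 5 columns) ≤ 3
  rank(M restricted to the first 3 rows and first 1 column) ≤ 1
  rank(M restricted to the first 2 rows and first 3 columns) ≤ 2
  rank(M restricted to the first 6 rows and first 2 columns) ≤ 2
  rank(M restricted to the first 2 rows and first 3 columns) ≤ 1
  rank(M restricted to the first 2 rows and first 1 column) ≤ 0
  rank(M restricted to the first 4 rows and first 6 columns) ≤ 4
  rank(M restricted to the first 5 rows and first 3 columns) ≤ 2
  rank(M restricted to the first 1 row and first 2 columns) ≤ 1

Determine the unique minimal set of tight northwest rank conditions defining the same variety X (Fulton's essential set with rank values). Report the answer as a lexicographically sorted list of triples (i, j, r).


Recovering R(i,j) via the rank-extension bound from the 16 conditions:

  i=1: 0  1  1  1  1  1  1
  i=2: 0  1  1  1  2  2  2
  i=3: 1  2  2  2  3  3  3
  i=4: 1  2  2  3  4  4  4
  i=5: 1  2  2  3  4  5  5
  i=6: 1  2  3  4  5  6  6
  i=7: 1  2  3  4  5  6  7

so w = (2, 5, 1, 4, 6, 3, 7).

ℓ(w)=6; the 3 essential cells (i,j,r):

[(2, 1, 0), (2, 4, 1), (5, 3, 2)]
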